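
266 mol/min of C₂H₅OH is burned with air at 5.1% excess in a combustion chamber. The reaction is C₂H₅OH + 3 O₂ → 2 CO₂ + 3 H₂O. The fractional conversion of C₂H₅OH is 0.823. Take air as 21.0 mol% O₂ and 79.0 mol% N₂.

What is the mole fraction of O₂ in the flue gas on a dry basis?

0.0476

Stoichiometric O₂ = 3 × 266 = 798 mol/min; O₂ fed = 798 × 1.051 = 838.7 mol/min.
N₂ fed = 838.7 × 79/21 = 3155 mol/min.
Fuel reacted = 0.823 × 266 → ξ = 218.9 mol/min.
Outlet (n = n₀ + ν ξ):
  C₂H₅OH: 266 − 1(218.9) = 47.08
  O₂: 838.7 − 3(218.9) = 181.9
  N₂: 3155 (inert)
  CO₂: 0 + 2(218.9) = 437.8
  H₂O: 0 + 3(218.9) = 656.8
Dry total = 3822 mol/min; y_O₂ (dry) = 181.9 / 3822 = 0.0476.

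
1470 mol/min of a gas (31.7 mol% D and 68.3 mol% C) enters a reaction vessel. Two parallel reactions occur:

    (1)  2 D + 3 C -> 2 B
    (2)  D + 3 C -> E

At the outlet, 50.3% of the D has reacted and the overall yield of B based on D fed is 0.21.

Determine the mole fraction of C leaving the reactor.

0.49

Yield of B: 2ξ₁ / 466 = 0.21 → ξ₁ = 48.93 mol/min.
Conversion of D: 2ξ₁ + 1ξ₂ = 0.503 × 466 = 234.4 → ξ₂ = 136.5 mol/min.
Outlet amounts (n = n₀ + Σ ν·ξ):
  D: 466 − 2(48.93) − 1(136.5) = 231.6
  C: 1004 − 3(48.93) − 3(136.5) = 447.6
  B: 0 + 2(48.93) = 97.86
  E: 0 + 1(136.5) = 136.5
Total out = 913.6 mol/min; y_C = 447.6 / 913.6 = 0.4899.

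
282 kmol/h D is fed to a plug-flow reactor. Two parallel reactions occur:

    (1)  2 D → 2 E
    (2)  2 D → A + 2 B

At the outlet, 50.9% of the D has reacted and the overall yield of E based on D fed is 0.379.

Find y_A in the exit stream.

Yield of E: 2ξ₁ / 282 = 0.379 → ξ₁ = 53.44 kmol/h.
Conversion of D: 2ξ₁ + 2ξ₂ = 0.509 × 282 = 143.5 → ξ₂ = 18.33 kmol/h.
Outlet amounts (n = n₀ + Σ ν·ξ):
  D: 282 − 2(53.44) − 2(18.33) = 138.5
  E: 0 + 2(53.44) = 106.9
  A: 0 + 1(18.33) = 18.33
  B: 0 + 2(18.33) = 36.66
Total out = 300.3 kmol/h; y_A = 18.33 / 300.3 = 0.06103.

0.061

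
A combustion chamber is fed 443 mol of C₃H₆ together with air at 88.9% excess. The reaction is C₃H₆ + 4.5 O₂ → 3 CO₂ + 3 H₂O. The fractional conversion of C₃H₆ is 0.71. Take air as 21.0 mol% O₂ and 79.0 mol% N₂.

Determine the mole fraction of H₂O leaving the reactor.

0.0509

Stoichiometric O₂ = 4.5 × 443 = 1994 mol; O₂ fed = 1994 × 1.889 = 3766 mol.
N₂ fed = 3766 × 79/21 = 14170 mol.
Fuel reacted = 0.71 × 443 → ξ = 314.5 mol.
Outlet (n = n₀ + ν ξ):
  C₃H₆: 443 − 1(314.5) = 128.5
  O₂: 3766 − 4.5(314.5) = 2350
  N₂: 14170 (inert)
  CO₂: 0 + 3(314.5) = 943.6
  H₂O: 0 + 3(314.5) = 943.6
Total out = 18530 mol; y_H₂O = 943.6 / 18530 = 0.05092.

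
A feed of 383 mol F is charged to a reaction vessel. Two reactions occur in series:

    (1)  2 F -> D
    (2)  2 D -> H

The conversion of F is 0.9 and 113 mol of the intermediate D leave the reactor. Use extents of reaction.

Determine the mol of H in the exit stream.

29.7 mol

Conversion of F: F consumed = 2ξ₁ = 0.9 × 383 → ξ₁ = 172.3 mol.
D balance: n_D = 0 + 1ξ₁ − 2ξ₂ = 113 → ξ₂ = (1·172.3 − 113)/2 = 29.67 mol.
Outlet amounts (n = n₀ + Σ ν·ξ):
  F: 383 − 2(172.3) = 38.3
  D: 0 + 1(172.3) − 2(29.67) = 113
  H: 0 + 1(29.67) = 29.67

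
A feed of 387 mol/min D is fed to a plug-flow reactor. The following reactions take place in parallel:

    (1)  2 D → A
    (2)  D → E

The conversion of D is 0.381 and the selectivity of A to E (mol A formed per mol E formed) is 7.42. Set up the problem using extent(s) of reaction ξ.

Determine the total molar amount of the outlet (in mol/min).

Conversion of D: D consumed = 0.381 × 387 = 147.4 mol/min = 2ξ₁ + 1ξ₂.
Selectivity: 1ξ₁ / (1ξ₂) = 7.42 → ξ₁ = 7.42 ξ₂.
Substitute: (2·7.42 + 1) ξ₂ = 147.4 → ξ₂ = 9.309 mol/min, ξ₁ = 69.07 mol/min.
Outlet amounts (n = n₀ + Σ ν·ξ):
  D: 387 − 2(69.07) − 1(9.309) = 239.6
  A: 0 + 1(69.07) = 69.07
  E: 0 + 1(9.309) = 9.309
Total out = 239.6 + 69.07 + 9.309 = 317.9 mol/min.

318 mol/min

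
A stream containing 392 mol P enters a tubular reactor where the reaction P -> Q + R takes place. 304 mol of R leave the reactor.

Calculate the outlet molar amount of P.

88 mol

For R: n = n₀ + 1ξ → 304 = 0 + 1ξ, giving ξ = 304 mol.
Outlet amounts (n = n₀ + ν ξ):
  P: 392 − 1(304) = 88
  Q: 0 + 1(304) = 304
  R: 0 + 1(304) = 304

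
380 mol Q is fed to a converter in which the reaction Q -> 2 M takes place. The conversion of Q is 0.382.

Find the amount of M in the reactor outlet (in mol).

Q reacted = 0.382 × 380 = 145.2 mol; ν_Q = −1, so ξ = 145.2/1 = 145.2 mol.
Outlet amounts (n = n₀ + ν ξ):
  Q: 380 − 1(145.2) = 234.8
  M: 0 + 2(145.2) = 290.3

290 mol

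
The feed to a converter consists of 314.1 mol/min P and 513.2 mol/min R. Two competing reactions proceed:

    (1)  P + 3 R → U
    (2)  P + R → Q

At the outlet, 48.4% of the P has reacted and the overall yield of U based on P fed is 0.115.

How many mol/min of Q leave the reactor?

Yield of U: 1ξ₁ / 314.1 = 0.115 → ξ₁ = 36.12 mol/min.
Conversion of P: 1ξ₁ + 1ξ₂ = 0.484 × 314.1 = 152 → ξ₂ = 115.9 mol/min.
Outlet amounts (n = n₀ + Σ ν·ξ):
  P: 314.1 − 1(36.12) − 1(115.9) = 162.1
  R: 513.2 − 3(36.12) − 1(115.9) = 288.9
  U: 0 + 1(36.12) = 36.12
  Q: 0 + 1(115.9) = 115.9

116 mol/min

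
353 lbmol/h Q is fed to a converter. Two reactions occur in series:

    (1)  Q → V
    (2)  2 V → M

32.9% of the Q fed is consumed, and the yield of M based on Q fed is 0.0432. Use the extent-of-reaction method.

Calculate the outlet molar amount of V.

85.6 lbmol/h

Conversion of Q: Q consumed = 1ξ₁ = 0.329 × 353 → ξ₁ = 116.1 lbmol/h.
Yield of M: 1ξ₂ / 353 = 0.0432 → ξ₂ = 15.25 lbmol/h.
Outlet amounts (n = n₀ + Σ ν·ξ):
  Q: 353 − 1(116.1) = 236.9
  V: 0 + 1(116.1) − 2(15.25) = 85.64
  M: 0 + 1(15.25) = 15.25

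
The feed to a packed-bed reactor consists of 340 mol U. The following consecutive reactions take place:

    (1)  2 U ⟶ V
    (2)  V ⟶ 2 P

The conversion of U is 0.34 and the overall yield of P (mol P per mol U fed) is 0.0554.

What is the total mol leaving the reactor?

Conversion of U: U consumed = 2ξ₁ = 0.34 × 340 → ξ₁ = 57.8 mol.
Yield of P: 2ξ₂ / 340 = 0.0554 → ξ₂ = 9.418 mol.
Outlet amounts (n = n₀ + Σ ν·ξ):
  U: 340 − 2(57.8) = 224.4
  V: 0 + 1(57.8) − 1(9.418) = 48.38
  P: 0 + 2(9.418) = 18.84
Total out = 224.4 + 48.38 + 18.84 = 291.6 mol.

292 mol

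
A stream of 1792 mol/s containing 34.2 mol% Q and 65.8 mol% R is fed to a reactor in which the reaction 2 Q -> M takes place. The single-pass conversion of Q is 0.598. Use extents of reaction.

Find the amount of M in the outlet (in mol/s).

183 mol/s

Q reacted = 0.598 × 612.9 = 366.5 mol/s; ν_Q = −2, so ξ = 366.5/2 = 183.2 mol/s.
Outlet amounts (n = n₀ + ν ξ):
  Q: 612.9 − 2(183.2) = 246.4
  M: 0 + 1(183.2) = 183.2
  R: 1179 (inert)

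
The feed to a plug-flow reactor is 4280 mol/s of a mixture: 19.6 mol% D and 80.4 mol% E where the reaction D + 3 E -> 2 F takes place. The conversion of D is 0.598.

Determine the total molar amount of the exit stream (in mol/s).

3280 mol/s

D reacted = 0.598 × 838.9 = 501.7 mol/s; ν_D = −1, so ξ = 501.7/1 = 501.7 mol/s.
Outlet amounts (n = n₀ + ν ξ):
  D: 838.9 − 1(501.7) = 337.2
  E: 3441 − 3(501.7) = 1936
  F: 0 + 2(501.7) = 1003
Total out = 337.2 + 1936 + 1003 = 3277 mol/s.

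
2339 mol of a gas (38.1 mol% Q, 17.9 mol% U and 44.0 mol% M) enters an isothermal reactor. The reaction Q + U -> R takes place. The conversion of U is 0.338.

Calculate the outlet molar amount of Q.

U reacted = 0.338 × 418.7 = 141.5 mol; ν_U = −1, so ξ = 141.5/1 = 141.5 mol.
Outlet amounts (n = n₀ + ν ξ):
  Q: 891.2 − 1(141.5) = 749.6
  U: 418.7 − 1(141.5) = 277.2
  R: 0 + 1(141.5) = 141.5
  M: 1029 (inert)

750 mol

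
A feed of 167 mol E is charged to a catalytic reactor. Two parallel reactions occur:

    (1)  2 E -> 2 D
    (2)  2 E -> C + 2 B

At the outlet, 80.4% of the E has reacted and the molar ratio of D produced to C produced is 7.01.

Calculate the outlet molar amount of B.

Conversion of E: E consumed = 0.804 × 167 = 134.3 mol = 2ξ₁ + 2ξ₂.
Selectivity: 2ξ₁ / (1ξ₂) = 7.01 → ξ₁ = 3.505 ξ₂.
Substitute: (2·3.505 + 2) ξ₂ = 134.3 → ξ₂ = 14.9 mol, ξ₁ = 52.23 mol.
Outlet amounts (n = n₀ + Σ ν·ξ):
  E: 167 − 2(52.23) − 2(14.9) = 32.73
  D: 0 + 2(52.23) = 104.5
  C: 0 + 1(14.9) = 14.9
  B: 0 + 2(14.9) = 29.8

29.8 mol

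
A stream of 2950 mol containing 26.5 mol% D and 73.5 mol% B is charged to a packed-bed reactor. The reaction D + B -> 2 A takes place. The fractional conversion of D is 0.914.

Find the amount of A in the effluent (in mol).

1430 mol

D reacted = 0.914 × 781.8 = 714.5 mol; ν_D = −1, so ξ = 714.5/1 = 714.5 mol.
Outlet amounts (n = n₀ + ν ξ):
  D: 781.8 − 1(714.5) = 67.23
  B: 2168 − 1(714.5) = 1454
  A: 0 + 2(714.5) = 1429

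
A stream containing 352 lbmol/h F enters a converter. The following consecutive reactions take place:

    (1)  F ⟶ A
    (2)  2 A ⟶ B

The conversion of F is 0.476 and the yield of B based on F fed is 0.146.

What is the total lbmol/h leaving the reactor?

Conversion of F: F consumed = 1ξ₁ = 0.476 × 352 → ξ₁ = 167.6 lbmol/h.
Yield of B: 1ξ₂ / 352 = 0.146 → ξ₂ = 51.39 lbmol/h.
Outlet amounts (n = n₀ + Σ ν·ξ):
  F: 352 − 1(167.6) = 184.4
  A: 0 + 1(167.6) − 2(51.39) = 64.77
  B: 0 + 1(51.39) = 51.39
Total out = 184.4 + 64.77 + 51.39 = 300.6 lbmol/h.

301 lbmol/h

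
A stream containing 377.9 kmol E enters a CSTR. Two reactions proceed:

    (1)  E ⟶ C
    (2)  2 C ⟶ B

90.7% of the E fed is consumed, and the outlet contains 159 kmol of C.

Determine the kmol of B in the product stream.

Conversion of E: E consumed = 1ξ₁ = 0.907 × 377.9 → ξ₁ = 342.8 kmol.
C balance: n_C = 0 + 1ξ₁ − 2ξ₂ = 159 → ξ₂ = (1·342.8 − 159)/2 = 91.88 kmol.
Outlet amounts (n = n₀ + Σ ν·ξ):
  E: 377.9 − 1(342.8) = 35.14
  C: 0 + 1(342.8) − 2(91.88) = 159
  B: 0 + 1(91.88) = 91.88

91.9 kmol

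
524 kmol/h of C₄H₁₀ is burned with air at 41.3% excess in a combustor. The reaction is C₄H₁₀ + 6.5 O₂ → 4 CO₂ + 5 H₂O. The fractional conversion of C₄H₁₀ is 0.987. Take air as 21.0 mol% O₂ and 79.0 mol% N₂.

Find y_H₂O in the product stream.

Stoichiometric O₂ = 6.5 × 524 = 3406 kmol/h; O₂ fed = 3406 × 1.413 = 4813 kmol/h.
N₂ fed = 4813 × 79/21 = 18100 kmol/h.
Fuel reacted = 0.987 × 524 → ξ = 517.2 kmol/h.
Outlet (n = n₀ + ν ξ):
  C₄H₁₀: 524 − 1(517.2) = 6.812
  O₂: 4813 − 6.5(517.2) = 1451
  N₂: 18100 (inert)
  CO₂: 0 + 4(517.2) = 2069
  H₂O: 0 + 5(517.2) = 2586
Total out = 24220 kmol/h; y_H₂O = 2586 / 24220 = 0.1068.

0.107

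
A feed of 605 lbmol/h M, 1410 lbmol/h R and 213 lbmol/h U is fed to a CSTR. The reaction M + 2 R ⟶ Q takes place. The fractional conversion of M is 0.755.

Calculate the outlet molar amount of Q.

M reacted = 0.755 × 605 = 456.8 lbmol/h; ν_M = −1, so ξ = 456.8/1 = 456.8 lbmol/h.
Outlet amounts (n = n₀ + ν ξ):
  M: 605 − 1(456.8) = 148.2
  R: 1410 − 2(456.8) = 496.5
  Q: 0 + 1(456.8) = 456.8
  U: 213 (inert)

457 lbmol/h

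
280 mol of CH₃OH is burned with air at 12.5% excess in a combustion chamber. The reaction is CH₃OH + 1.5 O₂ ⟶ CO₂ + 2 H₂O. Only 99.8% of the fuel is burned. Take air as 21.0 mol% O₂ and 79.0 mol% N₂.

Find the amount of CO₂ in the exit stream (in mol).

Stoichiometric O₂ = 1.5 × 280 = 420 mol; O₂ fed = 420 × 1.125 = 472.5 mol.
N₂ fed = 472.5 × 79/21 = 1778 mol.
Fuel reacted = 0.998 × 280 → ξ = 279.4 mol.
Outlet (n = n₀ + ν ξ):
  CH₃OH: 280 − 1(279.4) = 0.56
  O₂: 472.5 − 1.5(279.4) = 53.34
  N₂: 1778 (inert)
  CO₂: 0 + 1(279.4) = 279.4
  H₂O: 0 + 2(279.4) = 558.9

279 mol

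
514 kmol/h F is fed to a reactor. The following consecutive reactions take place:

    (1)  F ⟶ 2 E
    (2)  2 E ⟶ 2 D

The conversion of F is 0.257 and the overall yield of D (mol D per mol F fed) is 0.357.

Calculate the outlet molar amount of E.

Conversion of F: F consumed = 1ξ₁ = 0.257 × 514 → ξ₁ = 132.1 kmol/h.
Yield of D: 2ξ₂ / 514 = 0.357 → ξ₂ = 91.75 kmol/h.
Outlet amounts (n = n₀ + Σ ν·ξ):
  F: 514 − 1(132.1) = 381.9
  E: 0 + 2(132.1) − 2(91.75) = 80.7
  D: 0 + 2(91.75) = 183.5

80.7 kmol/h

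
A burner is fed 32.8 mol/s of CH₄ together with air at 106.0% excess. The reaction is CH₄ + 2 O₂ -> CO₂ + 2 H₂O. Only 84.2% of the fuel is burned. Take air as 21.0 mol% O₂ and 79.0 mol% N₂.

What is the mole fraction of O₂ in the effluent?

Stoichiometric O₂ = 2 × 32.8 = 65.6 mol/s; O₂ fed = 65.6 × 2.060 = 135.1 mol/s.
N₂ fed = 135.1 × 79/21 = 508.4 mol/s.
Fuel reacted = 0.842 × 32.8 → ξ = 27.62 mol/s.
Outlet (n = n₀ + ν ξ):
  CH₄: 32.8 − 1(27.62) = 5.182
  O₂: 135.1 − 2(27.62) = 79.9
  N₂: 508.4 (inert)
  CO₂: 0 + 1(27.62) = 27.62
  H₂O: 0 + 2(27.62) = 55.24
Total out = 676.3 mol/s; y_O₂ = 79.9 / 676.3 = 0.1181.

0.118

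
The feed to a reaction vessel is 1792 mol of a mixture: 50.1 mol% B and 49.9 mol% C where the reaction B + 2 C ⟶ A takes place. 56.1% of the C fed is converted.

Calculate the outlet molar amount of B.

647 mol

C reacted = 0.561 × 894.2 = 501.7 mol; ν_C = −2, so ξ = 501.7/2 = 250.8 mol.
Outlet amounts (n = n₀ + ν ξ):
  B: 897.8 − 1(250.8) = 647
  C: 894.2 − 2(250.8) = 392.6
  A: 0 + 1(250.8) = 250.8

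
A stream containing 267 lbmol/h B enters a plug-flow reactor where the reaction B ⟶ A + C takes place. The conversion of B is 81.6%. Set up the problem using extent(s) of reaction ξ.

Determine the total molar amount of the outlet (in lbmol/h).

B reacted = 0.816 × 267 = 217.9 lbmol/h; ν_B = −1, so ξ = 217.9/1 = 217.9 lbmol/h.
Outlet amounts (n = n₀ + ν ξ):
  B: 267 − 1(217.9) = 49.13
  A: 0 + 1(217.9) = 217.9
  C: 0 + 1(217.9) = 217.9
Total out = 49.13 + 217.9 + 217.9 = 484.9 lbmol/h.

485 lbmol/h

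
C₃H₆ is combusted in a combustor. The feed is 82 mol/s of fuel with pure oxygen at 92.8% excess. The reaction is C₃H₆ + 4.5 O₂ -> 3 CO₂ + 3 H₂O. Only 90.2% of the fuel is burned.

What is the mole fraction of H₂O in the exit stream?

Stoichiometric O₂ = 4.5 × 82 = 369 mol/s; O₂ fed = 369 × 1.928 = 711.4 mol/s.
Fuel reacted = 0.902 × 82 → ξ = 73.96 mol/s.
Outlet (n = n₀ + ν ξ):
  C₃H₆: 82 − 1(73.96) = 8.036
  O₂: 711.4 − 4.5(73.96) = 378.6
  CO₂: 0 + 3(73.96) = 221.9
  H₂O: 0 + 3(73.96) = 221.9
Total out = 830.4 mol/s; y_H₂O = 221.9 / 830.4 = 0.2672.

0.267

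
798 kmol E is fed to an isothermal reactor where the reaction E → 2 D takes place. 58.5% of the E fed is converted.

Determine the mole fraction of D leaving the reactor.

0.738

E reacted = 0.585 × 798 = 466.8 kmol; ν_E = −1, so ξ = 466.8/1 = 466.8 kmol.
Outlet amounts (n = n₀ + ν ξ):
  E: 798 − 1(466.8) = 331.2
  D: 0 + 2(466.8) = 933.7
Total out = 1265 kmol; y_D = 933.7 / 1265 = 0.7382.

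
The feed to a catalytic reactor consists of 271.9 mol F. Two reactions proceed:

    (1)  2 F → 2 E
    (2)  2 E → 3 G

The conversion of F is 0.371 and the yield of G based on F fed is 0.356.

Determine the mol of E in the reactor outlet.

Conversion of F: F consumed = 2ξ₁ = 0.371 × 271.9 → ξ₁ = 50.44 mol.
Yield of G: 3ξ₂ / 271.9 = 0.356 → ξ₂ = 32.27 mol.
Outlet amounts (n = n₀ + Σ ν·ξ):
  F: 271.9 − 2(50.44) = 171
  E: 0 + 2(50.44) − 2(32.27) = 36.34
  G: 0 + 3(32.27) = 96.8

36.3 mol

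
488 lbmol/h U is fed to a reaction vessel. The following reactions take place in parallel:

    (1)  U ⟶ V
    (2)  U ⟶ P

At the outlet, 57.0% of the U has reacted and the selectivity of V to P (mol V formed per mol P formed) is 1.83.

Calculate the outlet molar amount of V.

Conversion of U: U consumed = 0.57 × 488 = 278.2 lbmol/h = 1ξ₁ + 1ξ₂.
Selectivity: 1ξ₁ / (1ξ₂) = 1.83 → ξ₁ = 1.83 ξ₂.
Substitute: (1·1.83 + 1) ξ₂ = 278.2 → ξ₂ = 98.29 lbmol/h, ξ₁ = 179.9 lbmol/h.
Outlet amounts (n = n₀ + Σ ν·ξ):
  U: 488 − 1(179.9) − 1(98.29) = 209.8
  V: 0 + 1(179.9) = 179.9
  P: 0 + 1(98.29) = 98.29

180 lbmol/h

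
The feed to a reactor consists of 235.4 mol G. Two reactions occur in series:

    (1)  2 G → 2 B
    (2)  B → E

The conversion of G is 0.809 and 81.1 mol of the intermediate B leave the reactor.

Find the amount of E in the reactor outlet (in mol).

Conversion of G: G consumed = 2ξ₁ = 0.809 × 235.4 → ξ₁ = 95.22 mol.
B balance: n_B = 0 + 2ξ₁ − 1ξ₂ = 81.1 → ξ₂ = (2·95.22 − 81.1)/1 = 109.3 mol.
Outlet amounts (n = n₀ + Σ ν·ξ):
  G: 235.4 − 2(95.22) = 44.96
  B: 0 + 2(95.22) − 1(109.3) = 81.1
  E: 0 + 1(109.3) = 109.3

109 mol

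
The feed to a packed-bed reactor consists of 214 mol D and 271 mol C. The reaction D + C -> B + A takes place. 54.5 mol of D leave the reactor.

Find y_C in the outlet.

For D: n = n₀ − 1ξ → 54.5 = 214 − 1ξ, giving ξ = 159.5 mol.
Outlet amounts (n = n₀ + ν ξ):
  D: 214 − 1(159.5) = 54.5
  C: 271 − 1(159.5) = 111.5
  B: 0 + 1(159.5) = 159.5
  A: 0 + 1(159.5) = 159.5
Total out = 485 mol; y_C = 111.5 / 485 = 0.2299.

0.23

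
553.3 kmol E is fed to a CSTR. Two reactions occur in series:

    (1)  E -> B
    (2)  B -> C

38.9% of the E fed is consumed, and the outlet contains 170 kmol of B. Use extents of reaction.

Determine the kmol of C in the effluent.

45.2 kmol

Conversion of E: E consumed = 1ξ₁ = 0.389 × 553.3 → ξ₁ = 215.2 kmol.
B balance: n_B = 0 + 1ξ₁ − 1ξ₂ = 170 → ξ₂ = (1·215.2 − 170)/1 = 45.23 kmol.
Outlet amounts (n = n₀ + Σ ν·ξ):
  E: 553.3 − 1(215.2) = 338.1
  B: 0 + 1(215.2) − 1(45.23) = 170
  C: 0 + 1(45.23) = 45.23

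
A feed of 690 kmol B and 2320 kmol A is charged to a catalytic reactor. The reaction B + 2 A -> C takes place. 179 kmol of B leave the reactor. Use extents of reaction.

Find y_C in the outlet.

For B: n = n₀ − 1ξ → 179 = 690 − 1ξ, giving ξ = 511 kmol.
Outlet amounts (n = n₀ + ν ξ):
  B: 690 − 1(511) = 179
  A: 2320 − 2(511) = 1298
  C: 0 + 1(511) = 511
Total out = 1988 kmol; y_C = 511 / 1988 = 0.257.

0.257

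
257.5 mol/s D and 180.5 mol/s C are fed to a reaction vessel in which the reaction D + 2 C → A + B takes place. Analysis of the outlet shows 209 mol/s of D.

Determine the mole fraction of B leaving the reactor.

0.125

For D: n = n₀ − 1ξ → 209 = 257.5 − 1ξ, giving ξ = 48.5 mol/s.
Outlet amounts (n = n₀ + ν ξ):
  D: 257.5 − 1(48.5) = 209
  C: 180.5 − 2(48.5) = 83.5
  A: 0 + 1(48.5) = 48.5
  B: 0 + 1(48.5) = 48.5
Total out = 389.5 mol/s; y_B = 48.5 / 389.5 = 0.1245.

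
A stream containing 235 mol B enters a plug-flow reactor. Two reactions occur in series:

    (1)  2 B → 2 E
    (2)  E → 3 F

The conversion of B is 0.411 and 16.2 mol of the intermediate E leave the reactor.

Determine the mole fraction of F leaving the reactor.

Conversion of B: B consumed = 2ξ₁ = 0.411 × 235 → ξ₁ = 48.29 mol.
E balance: n_E = 0 + 2ξ₁ − 1ξ₂ = 16.2 → ξ₂ = (2·48.29 − 16.2)/1 = 80.38 mol.
Outlet amounts (n = n₀ + Σ ν·ξ):
  B: 235 − 2(48.29) = 138.4
  E: 0 + 2(48.29) − 1(80.38) = 16.2
  F: 0 + 3(80.38) = 241.2
Total out = 395.8 mol; y_F = 241.2 / 395.8 = 0.6093.

0.609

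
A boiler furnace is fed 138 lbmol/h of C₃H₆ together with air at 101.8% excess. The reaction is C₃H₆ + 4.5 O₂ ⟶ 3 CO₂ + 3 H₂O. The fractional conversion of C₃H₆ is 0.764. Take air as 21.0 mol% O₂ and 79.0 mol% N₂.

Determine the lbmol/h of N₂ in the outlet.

Stoichiometric O₂ = 4.5 × 138 = 621 lbmol/h; O₂ fed = 621 × 2.018 = 1253 lbmol/h.
N₂ fed = 1253 × 79/21 = 4714 lbmol/h.
Fuel reacted = 0.764 × 138 → ξ = 105.4 lbmol/h.
Outlet (n = n₀ + ν ξ):
  C₃H₆: 138 − 1(105.4) = 32.57
  O₂: 1253 − 4.5(105.4) = 778.7
  N₂: 4714 (inert)
  CO₂: 0 + 3(105.4) = 316.3
  H₂O: 0 + 3(105.4) = 316.3

4710 lbmol/h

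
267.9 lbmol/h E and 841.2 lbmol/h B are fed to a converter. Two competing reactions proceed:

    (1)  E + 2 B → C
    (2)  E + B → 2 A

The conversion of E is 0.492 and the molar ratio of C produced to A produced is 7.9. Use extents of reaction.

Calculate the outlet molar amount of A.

15.7 lbmol/h

Conversion of E: E consumed = 0.492 × 267.9 = 131.8 lbmol/h = 1ξ₁ + 1ξ₂.
Selectivity: 1ξ₁ / (2ξ₂) = 7.9 → ξ₁ = 15.8 ξ₂.
Substitute: (1·15.8 + 1) ξ₂ = 131.8 → ξ₂ = 7.846 lbmol/h, ξ₁ = 124 lbmol/h.
Outlet amounts (n = n₀ + Σ ν·ξ):
  E: 267.9 − 1(124) − 1(7.846) = 136.1
  B: 841.2 − 2(124) − 1(7.846) = 585.4
  C: 0 + 1(124) = 124
  A: 0 + 2(7.846) = 15.69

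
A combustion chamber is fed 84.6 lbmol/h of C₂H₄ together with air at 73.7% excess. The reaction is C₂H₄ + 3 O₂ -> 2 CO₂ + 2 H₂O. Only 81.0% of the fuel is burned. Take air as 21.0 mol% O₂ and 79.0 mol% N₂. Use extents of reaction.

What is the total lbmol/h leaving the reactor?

Stoichiometric O₂ = 3 × 84.6 = 253.8 lbmol/h; O₂ fed = 253.8 × 1.737 = 440.9 lbmol/h.
N₂ fed = 440.9 × 79/21 = 1658 lbmol/h.
Fuel reacted = 0.81 × 84.6 → ξ = 68.53 lbmol/h.
Outlet (n = n₀ + ν ξ):
  C₂H₄: 84.6 − 1(68.53) = 16.07
  O₂: 440.9 − 3(68.53) = 235.3
  N₂: 1658 (inert)
  CO₂: 0 + 2(68.53) = 137.1
  H₂O: 0 + 2(68.53) = 137.1
Total out = 16.07 + 235.3 + 1658 + 137.1 + 137.1 = 2184 lbmol/h.

2180 lbmol/h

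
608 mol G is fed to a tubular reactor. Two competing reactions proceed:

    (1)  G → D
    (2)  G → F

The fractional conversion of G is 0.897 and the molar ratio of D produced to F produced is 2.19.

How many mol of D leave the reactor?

374 mol

Conversion of G: G consumed = 0.897 × 608 = 545.4 mol = 1ξ₁ + 1ξ₂.
Selectivity: 1ξ₁ / (1ξ₂) = 2.19 → ξ₁ = 2.19 ξ₂.
Substitute: (1·2.19 + 1) ξ₂ = 545.4 → ξ₂ = 171 mol, ξ₁ = 374.4 mol.
Outlet amounts (n = n₀ + Σ ν·ξ):
  G: 608 − 1(374.4) − 1(171) = 62.62
  D: 0 + 1(374.4) = 374.4
  F: 0 + 1(171) = 171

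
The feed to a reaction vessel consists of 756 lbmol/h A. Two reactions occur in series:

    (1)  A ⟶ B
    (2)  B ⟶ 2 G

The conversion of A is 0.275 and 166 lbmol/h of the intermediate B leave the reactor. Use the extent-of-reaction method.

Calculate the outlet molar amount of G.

83.8 lbmol/h

Conversion of A: A consumed = 1ξ₁ = 0.275 × 756 → ξ₁ = 207.9 lbmol/h.
B balance: n_B = 0 + 1ξ₁ − 1ξ₂ = 166 → ξ₂ = (1·207.9 − 166)/1 = 41.9 lbmol/h.
Outlet amounts (n = n₀ + Σ ν·ξ):
  A: 756 − 1(207.9) = 548.1
  B: 0 + 1(207.9) − 1(41.9) = 166
  G: 0 + 2(41.9) = 83.8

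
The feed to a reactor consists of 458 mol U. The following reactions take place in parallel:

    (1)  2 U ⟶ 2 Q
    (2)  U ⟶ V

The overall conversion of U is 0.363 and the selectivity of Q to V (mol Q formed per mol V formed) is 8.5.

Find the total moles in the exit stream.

Conversion of U: U consumed = 0.363 × 458 = 166.3 mol = 2ξ₁ + 1ξ₂.
Selectivity: 2ξ₁ / (1ξ₂) = 8.5 → ξ₁ = 4.25 ξ₂.
Substitute: (2·4.25 + 1) ξ₂ = 166.3 → ξ₂ = 17.5 mol, ξ₁ = 74.38 mol.
Outlet amounts (n = n₀ + Σ ν·ξ):
  U: 458 − 2(74.38) − 1(17.5) = 291.7
  Q: 0 + 2(74.38) = 148.8
  V: 0 + 1(17.5) = 17.5
Total out = 291.7 + 148.8 + 17.5 = 458 mol.

458 mol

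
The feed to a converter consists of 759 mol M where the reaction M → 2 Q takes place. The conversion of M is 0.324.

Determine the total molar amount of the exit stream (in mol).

1000 mol

M reacted = 0.324 × 759 = 245.9 mol; ν_M = −1, so ξ = 245.9/1 = 245.9 mol.
Outlet amounts (n = n₀ + ν ξ):
  M: 759 − 1(245.9) = 513.1
  Q: 0 + 2(245.9) = 491.8
Total out = 513.1 + 491.8 = 1005 mol.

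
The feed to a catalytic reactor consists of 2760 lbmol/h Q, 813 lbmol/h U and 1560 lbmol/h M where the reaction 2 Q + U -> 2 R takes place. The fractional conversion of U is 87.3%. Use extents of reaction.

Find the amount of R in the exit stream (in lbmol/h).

U reacted = 0.873 × 813 = 709.7 lbmol/h; ν_U = −1, so ξ = 709.7/1 = 709.7 lbmol/h.
Outlet amounts (n = n₀ + ν ξ):
  Q: 2760 − 2(709.7) = 1341
  U: 813 − 1(709.7) = 103.3
  R: 0 + 2(709.7) = 1419
  M: 1560 (inert)

1420 lbmol/h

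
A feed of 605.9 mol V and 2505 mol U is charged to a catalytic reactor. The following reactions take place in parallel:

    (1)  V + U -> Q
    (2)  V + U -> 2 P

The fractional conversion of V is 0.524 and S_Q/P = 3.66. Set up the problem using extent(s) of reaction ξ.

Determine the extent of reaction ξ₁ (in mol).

Conversion of V: V consumed = 0.524 × 605.9 = 317.5 mol = 1ξ₁ + 1ξ₂.
Selectivity: 1ξ₁ / (2ξ₂) = 3.66 → ξ₁ = 7.32 ξ₂.
Substitute: (1·7.32 + 1) ξ₂ = 317.5 → ξ₂ = 38.16 mol, ξ₁ = 279.3 mol.
Outlet amounts (n = n₀ + Σ ν·ξ):
  V: 605.9 − 1(279.3) − 1(38.16) = 288.4
  U: 2505 − 1(279.3) − 1(38.16) = 2188
  Q: 0 + 1(279.3) = 279.3
  P: 0 + 2(38.16) = 76.32

ξ₁ = 279 mol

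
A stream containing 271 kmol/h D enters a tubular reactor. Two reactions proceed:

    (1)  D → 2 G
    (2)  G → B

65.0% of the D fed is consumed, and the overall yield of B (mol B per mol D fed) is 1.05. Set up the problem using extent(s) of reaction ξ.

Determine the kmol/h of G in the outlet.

67.8 kmol/h

Conversion of D: D consumed = 1ξ₁ = 0.65 × 271 → ξ₁ = 176.2 kmol/h.
Yield of B: 1ξ₂ / 271 = 1.05 → ξ₂ = 284.6 kmol/h.
Outlet amounts (n = n₀ + Σ ν·ξ):
  D: 271 − 1(176.2) = 94.85
  G: 0 + 2(176.2) − 1(284.6) = 67.75
  B: 0 + 1(284.6) = 284.6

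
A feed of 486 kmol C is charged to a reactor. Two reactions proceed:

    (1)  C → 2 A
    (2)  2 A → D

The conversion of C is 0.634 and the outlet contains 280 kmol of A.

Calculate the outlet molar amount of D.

168 kmol

Conversion of C: C consumed = 1ξ₁ = 0.634 × 486 → ξ₁ = 308.1 kmol.
A balance: n_A = 0 + 2ξ₁ − 2ξ₂ = 280 → ξ₂ = (2·308.1 − 280)/2 = 168.1 kmol.
Outlet amounts (n = n₀ + Σ ν·ξ):
  C: 486 − 1(308.1) = 177.9
  A: 0 + 2(308.1) − 2(168.1) = 280
  D: 0 + 1(168.1) = 168.1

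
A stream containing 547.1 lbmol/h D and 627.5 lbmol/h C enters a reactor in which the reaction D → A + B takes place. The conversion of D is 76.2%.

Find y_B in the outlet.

D reacted = 0.762 × 547.1 = 416.9 lbmol/h; ν_D = −1, so ξ = 416.9/1 = 416.9 lbmol/h.
Outlet amounts (n = n₀ + ν ξ):
  D: 547.1 − 1(416.9) = 130.2
  A: 0 + 1(416.9) = 416.9
  B: 0 + 1(416.9) = 416.9
  C: 627.5 (inert)
Total out = 1591 lbmol/h; y_B = 416.9 / 1591 = 0.2619.

0.262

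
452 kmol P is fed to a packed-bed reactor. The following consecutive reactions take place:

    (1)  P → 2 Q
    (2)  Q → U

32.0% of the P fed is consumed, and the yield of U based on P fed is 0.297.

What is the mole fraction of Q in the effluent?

0.26

Conversion of P: P consumed = 1ξ₁ = 0.32 × 452 → ξ₁ = 144.6 kmol.
Yield of U: 1ξ₂ / 452 = 0.297 → ξ₂ = 134.2 kmol.
Outlet amounts (n = n₀ + Σ ν·ξ):
  P: 452 − 1(144.6) = 307.4
  Q: 0 + 2(144.6) − 1(134.2) = 155
  U: 0 + 1(134.2) = 134.2
Total out = 596.6 kmol; y_Q = 155 / 596.6 = 0.2598.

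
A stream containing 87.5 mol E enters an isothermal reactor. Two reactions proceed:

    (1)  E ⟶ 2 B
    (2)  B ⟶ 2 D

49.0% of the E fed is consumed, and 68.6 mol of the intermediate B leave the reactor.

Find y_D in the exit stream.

Conversion of E: E consumed = 1ξ₁ = 0.49 × 87.5 → ξ₁ = 42.88 mol.
B balance: n_B = 0 + 2ξ₁ − 1ξ₂ = 68.6 → ξ₂ = (2·42.88 − 68.6)/1 = 17.15 mol.
Outlet amounts (n = n₀ + Σ ν·ξ):
  E: 87.5 − 1(42.88) = 44.62
  B: 0 + 2(42.88) − 1(17.15) = 68.6
  D: 0 + 2(17.15) = 34.3
Total out = 147.5 mol; y_D = 34.3 / 147.5 = 0.2325.

0.233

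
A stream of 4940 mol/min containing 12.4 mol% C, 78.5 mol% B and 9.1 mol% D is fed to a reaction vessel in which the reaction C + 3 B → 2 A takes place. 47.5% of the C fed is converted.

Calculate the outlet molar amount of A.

582 mol/min

C reacted = 0.475 × 612.6 = 291 mol/min; ν_C = −1, so ξ = 291/1 = 291 mol/min.
Outlet amounts (n = n₀ + ν ξ):
  C: 612.6 − 1(291) = 321.6
  B: 3878 − 3(291) = 3005
  A: 0 + 2(291) = 581.9
  D: 449.5 (inert)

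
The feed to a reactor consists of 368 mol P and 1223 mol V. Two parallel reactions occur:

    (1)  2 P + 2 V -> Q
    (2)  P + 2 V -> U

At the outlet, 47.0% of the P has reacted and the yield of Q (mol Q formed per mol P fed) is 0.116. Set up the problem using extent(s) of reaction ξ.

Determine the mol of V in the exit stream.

962 mol

Yield of Q: 1ξ₁ / 368 = 0.116 → ξ₁ = 42.69 mol.
Conversion of P: 2ξ₁ + 1ξ₂ = 0.47 × 368 = 173 → ξ₂ = 87.58 mol.
Outlet amounts (n = n₀ + Σ ν·ξ):
  P: 368 − 2(42.69) − 1(87.58) = 195
  V: 1223 − 2(42.69) − 2(87.58) = 962.5
  Q: 0 + 1(42.69) = 42.69
  U: 0 + 1(87.58) = 87.58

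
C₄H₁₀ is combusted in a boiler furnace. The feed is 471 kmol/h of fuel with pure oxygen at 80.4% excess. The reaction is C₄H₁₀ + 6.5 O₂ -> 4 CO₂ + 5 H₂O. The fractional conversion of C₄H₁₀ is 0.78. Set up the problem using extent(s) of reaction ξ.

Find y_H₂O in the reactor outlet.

0.281

Stoichiometric O₂ = 6.5 × 471 = 3062 kmol/h; O₂ fed = 3062 × 1.804 = 5523 kmol/h.
Fuel reacted = 0.78 × 471 → ξ = 367.4 kmol/h.
Outlet (n = n₀ + ν ξ):
  C₄H₁₀: 471 − 1(367.4) = 103.6
  O₂: 5523 − 6.5(367.4) = 3135
  CO₂: 0 + 4(367.4) = 1470
  H₂O: 0 + 5(367.4) = 1837
Total out = 6545 kmol/h; y_H₂O = 1837 / 6545 = 0.2807.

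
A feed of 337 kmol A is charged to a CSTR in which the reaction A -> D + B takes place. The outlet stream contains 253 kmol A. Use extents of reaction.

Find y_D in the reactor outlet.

0.2

For A: n = n₀ − 1ξ → 253 = 337 − 1ξ, giving ξ = 84 kmol.
Outlet amounts (n = n₀ + ν ξ):
  A: 337 − 1(84) = 253
  D: 0 + 1(84) = 84
  B: 0 + 1(84) = 84
Total out = 421 kmol; y_D = 84 / 421 = 0.1995.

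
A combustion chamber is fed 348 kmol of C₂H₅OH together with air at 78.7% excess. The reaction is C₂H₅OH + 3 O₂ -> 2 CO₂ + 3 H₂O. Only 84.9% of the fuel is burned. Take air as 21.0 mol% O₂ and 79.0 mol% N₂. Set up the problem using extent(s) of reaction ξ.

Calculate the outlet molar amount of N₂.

7020 kmol

Stoichiometric O₂ = 3 × 348 = 1044 kmol; O₂ fed = 1044 × 1.787 = 1866 kmol.
N₂ fed = 1866 × 79/21 = 7018 kmol.
Fuel reacted = 0.849 × 348 → ξ = 295.5 kmol.
Outlet (n = n₀ + ν ξ):
  C₂H₅OH: 348 − 1(295.5) = 52.55
  O₂: 1866 − 3(295.5) = 979.3
  N₂: 7018 (inert)
  CO₂: 0 + 2(295.5) = 590.9
  H₂O: 0 + 3(295.5) = 886.4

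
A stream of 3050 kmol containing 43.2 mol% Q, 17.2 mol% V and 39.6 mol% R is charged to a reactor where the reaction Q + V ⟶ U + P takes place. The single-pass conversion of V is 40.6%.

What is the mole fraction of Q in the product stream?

0.362

V reacted = 0.406 × 524.6 = 213 kmol; ν_V = −1, so ξ = 213/1 = 213 kmol.
Outlet amounts (n = n₀ + ν ξ):
  Q: 1318 − 1(213) = 1105
  V: 524.6 − 1(213) = 311.6
  U: 0 + 1(213) = 213
  P: 0 + 1(213) = 213
  R: 1208 (inert)
Total out = 3050 kmol; y_Q = 1105 / 3050 = 0.3622.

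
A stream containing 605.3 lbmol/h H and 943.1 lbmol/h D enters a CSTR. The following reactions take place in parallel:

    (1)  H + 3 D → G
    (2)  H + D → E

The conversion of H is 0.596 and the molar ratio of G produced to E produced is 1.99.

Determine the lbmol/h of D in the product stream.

102 lbmol/h

Conversion of H: H consumed = 0.596 × 605.3 = 360.8 lbmol/h = 1ξ₁ + 1ξ₂.
Selectivity: 1ξ₁ / (1ξ₂) = 1.99 → ξ₁ = 1.99 ξ₂.
Substitute: (1·1.99 + 1) ξ₂ = 360.8 → ξ₂ = 120.7 lbmol/h, ξ₁ = 240.1 lbmol/h.
Outlet amounts (n = n₀ + Σ ν·ξ):
  H: 605.3 − 1(240.1) − 1(120.7) = 244.5
  D: 943.1 − 3(240.1) − 1(120.7) = 102.1
  G: 0 + 1(240.1) = 240.1
  E: 0 + 1(120.7) = 120.7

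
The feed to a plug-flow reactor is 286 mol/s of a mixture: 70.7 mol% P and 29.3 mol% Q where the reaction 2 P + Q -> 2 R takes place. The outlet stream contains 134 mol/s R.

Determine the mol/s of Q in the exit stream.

For R: n = n₀ + 2ξ → 134 = 0 + 2ξ, giving ξ = 67 mol/s.
Outlet amounts (n = n₀ + ν ξ):
  P: 202.2 − 2(67) = 68.2
  Q: 83.8 − 1(67) = 16.8
  R: 0 + 2(67) = 134

16.8 mol/s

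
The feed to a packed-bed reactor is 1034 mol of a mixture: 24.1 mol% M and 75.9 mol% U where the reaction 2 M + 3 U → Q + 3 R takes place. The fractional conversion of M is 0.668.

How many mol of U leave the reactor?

M reacted = 0.668 × 249.2 = 166.5 mol; ν_M = −2, so ξ = 166.5/2 = 83.23 mol.
Outlet amounts (n = n₀ + ν ξ):
  M: 249.2 − 2(83.23) = 82.73
  U: 784.8 − 3(83.23) = 535.1
  Q: 0 + 1(83.23) = 83.23
  R: 0 + 3(83.23) = 249.7

535 mol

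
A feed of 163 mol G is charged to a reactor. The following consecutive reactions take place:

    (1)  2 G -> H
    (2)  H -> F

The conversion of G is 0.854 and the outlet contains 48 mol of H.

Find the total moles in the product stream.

Conversion of G: G consumed = 2ξ₁ = 0.854 × 163 → ξ₁ = 69.6 mol.
H balance: n_H = 0 + 1ξ₁ − 1ξ₂ = 48 → ξ₂ = (1·69.6 − 48)/1 = 21.6 mol.
Outlet amounts (n = n₀ + Σ ν·ξ):
  G: 163 − 2(69.6) = 23.8
  H: 0 + 1(69.6) − 1(21.6) = 48
  F: 0 + 1(21.6) = 21.6
Total out = 23.8 + 48 + 21.6 = 93.4 mol.

93.4 mol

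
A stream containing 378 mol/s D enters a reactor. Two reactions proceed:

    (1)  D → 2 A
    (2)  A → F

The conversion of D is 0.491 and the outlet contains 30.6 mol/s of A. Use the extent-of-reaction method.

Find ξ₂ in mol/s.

Conversion of D: D consumed = 1ξ₁ = 0.491 × 378 → ξ₁ = 185.6 mol/s.
A balance: n_A = 0 + 2ξ₁ − 1ξ₂ = 30.6 → ξ₂ = (2·185.6 − 30.6)/1 = 340.6 mol/s.
Outlet amounts (n = n₀ + Σ ν·ξ):
  D: 378 − 1(185.6) = 192.4
  A: 0 + 2(185.6) − 1(340.6) = 30.6
  F: 0 + 1(340.6) = 340.6

ξ₂ = 341 mol/s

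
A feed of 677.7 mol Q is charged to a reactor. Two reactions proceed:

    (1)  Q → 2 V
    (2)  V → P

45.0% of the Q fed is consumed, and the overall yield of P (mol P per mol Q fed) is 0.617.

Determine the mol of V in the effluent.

192 mol

Conversion of Q: Q consumed = 1ξ₁ = 0.45 × 677.7 → ξ₁ = 305 mol.
Yield of P: 1ξ₂ / 677.7 = 0.617 → ξ₂ = 418.1 mol.
Outlet amounts (n = n₀ + Σ ν·ξ):
  Q: 677.7 − 1(305) = 372.7
  V: 0 + 2(305) − 1(418.1) = 191.8
  P: 0 + 1(418.1) = 418.1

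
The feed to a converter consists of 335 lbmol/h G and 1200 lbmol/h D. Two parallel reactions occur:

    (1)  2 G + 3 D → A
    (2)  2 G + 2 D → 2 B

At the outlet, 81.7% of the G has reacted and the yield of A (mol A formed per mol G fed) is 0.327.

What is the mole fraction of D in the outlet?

0.784

Yield of A: 1ξ₁ / 335 = 0.327 → ξ₁ = 109.5 lbmol/h.
Conversion of G: 2ξ₁ + 2ξ₂ = 0.817 × 335 = 273.7 → ξ₂ = 27.3 lbmol/h.
Outlet amounts (n = n₀ + Σ ν·ξ):
  G: 335 − 2(109.5) − 2(27.3) = 61.31
  D: 1200 − 3(109.5) − 2(27.3) = 816.8
  A: 0 + 1(109.5) = 109.5
  B: 0 + 2(27.3) = 54.6
Total out = 1042 lbmol/h; y_D = 816.8 / 1042 = 0.7837.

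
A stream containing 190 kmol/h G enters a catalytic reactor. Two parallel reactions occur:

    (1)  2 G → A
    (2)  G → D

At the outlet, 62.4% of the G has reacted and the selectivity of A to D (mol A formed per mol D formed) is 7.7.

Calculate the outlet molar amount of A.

Conversion of G: G consumed = 0.624 × 190 = 118.6 kmol/h = 2ξ₁ + 1ξ₂.
Selectivity: 1ξ₁ / (1ξ₂) = 7.7 → ξ₁ = 7.7 ξ₂.
Substitute: (2·7.7 + 1) ξ₂ = 118.6 → ξ₂ = 7.229 kmol/h, ξ₁ = 55.67 kmol/h.
Outlet amounts (n = n₀ + Σ ν·ξ):
  G: 190 − 2(55.67) − 1(7.229) = 71.44
  A: 0 + 1(55.67) = 55.67
  D: 0 + 1(7.229) = 7.229

55.7 kmol/h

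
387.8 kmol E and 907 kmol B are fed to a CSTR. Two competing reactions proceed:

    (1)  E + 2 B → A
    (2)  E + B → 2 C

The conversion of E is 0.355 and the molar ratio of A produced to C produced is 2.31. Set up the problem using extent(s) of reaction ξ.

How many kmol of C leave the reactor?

49 kmol

Conversion of E: E consumed = 0.355 × 387.8 = 137.7 kmol = 1ξ₁ + 1ξ₂.
Selectivity: 1ξ₁ / (2ξ₂) = 2.31 → ξ₁ = 4.62 ξ₂.
Substitute: (1·4.62 + 1) ξ₂ = 137.7 → ξ₂ = 24.5 kmol, ξ₁ = 113.2 kmol.
Outlet amounts (n = n₀ + Σ ν·ξ):
  E: 387.8 − 1(113.2) − 1(24.5) = 250.1
  B: 907 − 2(113.2) − 1(24.5) = 656.2
  A: 0 + 1(113.2) = 113.2
  C: 0 + 2(24.5) = 48.99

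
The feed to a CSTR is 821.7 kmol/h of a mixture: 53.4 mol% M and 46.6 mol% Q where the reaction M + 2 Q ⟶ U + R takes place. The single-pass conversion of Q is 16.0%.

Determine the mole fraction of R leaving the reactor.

Q reacted = 0.16 × 382.9 = 61.27 kmol/h; ν_Q = −2, so ξ = 61.27/2 = 30.63 kmol/h.
Outlet amounts (n = n₀ + ν ξ):
  M: 438.8 − 1(30.63) = 408.2
  Q: 382.9 − 2(30.63) = 321.6
  U: 0 + 1(30.63) = 30.63
  R: 0 + 1(30.63) = 30.63
Total out = 791.1 kmol/h; y_R = 30.63 / 791.1 = 0.03872.

0.0387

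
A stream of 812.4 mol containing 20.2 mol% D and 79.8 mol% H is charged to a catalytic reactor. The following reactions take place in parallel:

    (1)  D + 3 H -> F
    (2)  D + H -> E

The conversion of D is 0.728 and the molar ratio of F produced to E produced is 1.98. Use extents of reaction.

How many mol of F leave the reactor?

Conversion of D: D consumed = 0.728 × 164.1 = 119.5 mol = 1ξ₁ + 1ξ₂.
Selectivity: 1ξ₁ / (1ξ₂) = 1.98 → ξ₁ = 1.98 ξ₂.
Substitute: (1·1.98 + 1) ξ₂ = 119.5 → ξ₂ = 40.09 mol, ξ₁ = 79.38 mol.
Outlet amounts (n = n₀ + Σ ν·ξ):
  D: 164.1 − 1(79.38) − 1(40.09) = 44.64
  H: 648.3 − 3(79.38) − 1(40.09) = 370.1
  F: 0 + 1(79.38) = 79.38
  E: 0 + 1(40.09) = 40.09

79.4 mol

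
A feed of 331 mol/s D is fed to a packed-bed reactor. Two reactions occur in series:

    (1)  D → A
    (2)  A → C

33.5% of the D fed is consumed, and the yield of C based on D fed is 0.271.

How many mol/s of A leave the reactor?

Conversion of D: D consumed = 1ξ₁ = 0.335 × 331 → ξ₁ = 110.9 mol/s.
Yield of C: 1ξ₂ / 331 = 0.271 → ξ₂ = 89.7 mol/s.
Outlet amounts (n = n₀ + Σ ν·ξ):
  D: 331 − 1(110.9) = 220.1
  A: 0 + 1(110.9) − 1(89.7) = 21.18
  C: 0 + 1(89.7) = 89.7

21.2 mol/s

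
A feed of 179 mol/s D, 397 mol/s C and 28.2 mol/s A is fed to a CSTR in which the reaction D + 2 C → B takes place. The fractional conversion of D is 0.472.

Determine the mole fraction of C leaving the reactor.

D reacted = 0.472 × 179 = 84.49 mol/s; ν_D = −1, so ξ = 84.49/1 = 84.49 mol/s.
Outlet amounts (n = n₀ + ν ξ):
  D: 179 − 1(84.49) = 94.51
  C: 397 − 2(84.49) = 228
  B: 0 + 1(84.49) = 84.49
  A: 28.2 (inert)
Total out = 435.2 mol/s; y_C = 228 / 435.2 = 0.5239.

0.524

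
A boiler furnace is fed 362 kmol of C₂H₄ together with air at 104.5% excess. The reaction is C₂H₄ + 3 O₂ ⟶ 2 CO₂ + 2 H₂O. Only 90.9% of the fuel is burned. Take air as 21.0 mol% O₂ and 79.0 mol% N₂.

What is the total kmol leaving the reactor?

Stoichiometric O₂ = 3 × 362 = 1086 kmol; O₂ fed = 1086 × 2.045 = 2221 kmol.
N₂ fed = 2221 × 79/21 = 8355 kmol.
Fuel reacted = 0.909 × 362 → ξ = 329.1 kmol.
Outlet (n = n₀ + ν ξ):
  C₂H₄: 362 − 1(329.1) = 32.94
  O₂: 2221 − 3(329.1) = 1234
  N₂: 8355 (inert)
  CO₂: 0 + 2(329.1) = 658.1
  H₂O: 0 + 2(329.1) = 658.1
Total out = 32.94 + 1234 + 8355 + 658.1 + 658.1 = 10940 kmol.

10900 kmol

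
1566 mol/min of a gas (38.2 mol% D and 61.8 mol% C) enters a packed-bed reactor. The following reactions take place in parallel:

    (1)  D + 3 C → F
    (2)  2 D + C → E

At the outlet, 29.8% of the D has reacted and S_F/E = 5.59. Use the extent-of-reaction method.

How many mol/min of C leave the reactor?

550 mol/min

Conversion of D: D consumed = 0.298 × 598.2 = 178.3 mol/min = 1ξ₁ + 2ξ₂.
Selectivity: 1ξ₁ / (1ξ₂) = 5.59 → ξ₁ = 5.59 ξ₂.
Substitute: (1·5.59 + 2) ξ₂ = 178.3 → ξ₂ = 23.49 mol/min, ξ₁ = 131.3 mol/min.
Outlet amounts (n = n₀ + Σ ν·ξ):
  D: 598.2 − 1(131.3) − 2(23.49) = 419.9
  C: 967.8 − 3(131.3) − 1(23.49) = 550.4
  F: 0 + 1(131.3) = 131.3
  E: 0 + 1(23.49) = 23.49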